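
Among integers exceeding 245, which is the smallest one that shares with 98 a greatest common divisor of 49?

343

Multiples of 49 above 245: 49·6, 49·7, … . Need the cofactor coprime to 98/49 = 2.
Checking s = 6, 7, … the first with gcd(s, 2) = 1 is s = 7, giving 343.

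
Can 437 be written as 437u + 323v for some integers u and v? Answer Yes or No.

Yes

gcd(437, 323): 437 = 1·323 + 114; 323 = 2·114 + 95; 114 = 1·95 + 19; 95 = 5·19 + 0 → 19
19 divides 437, so a solution exists.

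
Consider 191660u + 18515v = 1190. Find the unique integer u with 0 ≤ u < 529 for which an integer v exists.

Reduce mod 18515: 191660u ≡ 1190 (mod 18515). With g = gcd(191660, 18515) = 35 dividing 1190, divide through: 5476u ≡ 34 (mod 529).
Since gcd(5476, 529) = 1, u ≡ 34·(5476)⁻¹ ≡ 40 (mod 529). Smallest non-negative: 40.

40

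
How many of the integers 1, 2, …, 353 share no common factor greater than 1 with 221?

221 = 13·17. Inclusion–exclusion on these primes:
353 − ⌊353/13⌋ − ⌊353/17⌋ + ⌊353/221⌋ = 307

307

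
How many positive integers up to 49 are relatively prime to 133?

40

Prime factors of 133: 7, 19. Count integers ≤ 49 divisible by none of them.
By inclusion–exclusion: 49 − ⌊49/7⌋ − ⌊49/19⌋ + ⌊49/133⌋ = 40.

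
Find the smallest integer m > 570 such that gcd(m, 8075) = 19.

8075 = 19·425. Any m with gcd(m, 8075) = 19 is a multiple of 19, say 19s, with s coprime to 425.
Need s > 570/19, so s ≥ 31. First s ≥ 31 with gcd(s, 425) = 1 is s = 31. Thus m = 19·31 = 589.

589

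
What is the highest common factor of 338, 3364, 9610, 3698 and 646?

2

gcd(338, 3364): 3364 = 9·338 + 322; 338 = 1·322 + 16; 322 = 20·16 + 2; 16 = 8·2 + 0 → 2
gcd(2, 9610): 9610 = 4805·2 + 0 → 2
gcd(2, 3698): 3698 = 1849·2 + 0 → 2
gcd(2, 646): 646 = 323·2 + 0 → 2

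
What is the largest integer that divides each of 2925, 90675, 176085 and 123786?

gcd(2925, 90675): 90675 = 31·2925 + 0 → 2925
gcd(2925, 176085): 176085 = 60·2925 + 585; 2925 = 5·585 + 0 → 585
gcd(585, 123786): 123786 = 211·585 + 351; 585 = 1·351 + 234; 351 = 1·234 + 117; 234 = 2·117 + 0 → 117

117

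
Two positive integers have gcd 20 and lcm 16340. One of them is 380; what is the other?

p·q = gcd·lcm = 20·16340 = 326800, so q = 326800/380 = 860.

860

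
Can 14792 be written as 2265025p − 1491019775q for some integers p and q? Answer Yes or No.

gcd(2265025, 1491019775): 1491019775 = 658·2265025 + 633325; 2265025 = 3·633325 + 365050; 633325 = 1·365050 + 268275; 365050 = 1·268275 + 96775; 268275 = 2·96775 + 74725; 96775 = 1·74725 + 22050; 74725 = 3·22050 + 8575; 22050 = 2·8575 + 4900; 8575 = 1·4900 + 3675; 4900 = 1·3675 + 1225; 3675 = 3·1225 + 0 → 1225
1225 does not divide 14792, so a solution does not exist.

No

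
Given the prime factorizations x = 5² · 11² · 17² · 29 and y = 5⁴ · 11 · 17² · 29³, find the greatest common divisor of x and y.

2304775

min exponent per shared prime: 5² · 11 · 17² · 29 = 2304775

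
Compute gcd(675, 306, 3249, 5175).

9

gcd(675, 306): 675 = 2·306 + 63; 306 = 4·63 + 54; 63 = 1·54 + 9; 54 = 6·9 + 0 → 9
gcd(9, 3249): 3249 = 361·9 + 0 → 9
gcd(9, 5175): 5175 = 575·9 + 0 → 9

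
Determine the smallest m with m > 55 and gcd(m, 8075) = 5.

60

gcd(m, 8075) = 5 forces 5 | m; write m = 5s. Then gcd(5s, 5·1615) = 5·gcd(s, 1615), so need gcd(s, 1615) = 1.
5s > 55 gives s ≥ 12. The least s ≥ 12 coprime to 1615 is 12, so m = 5·12 = 60.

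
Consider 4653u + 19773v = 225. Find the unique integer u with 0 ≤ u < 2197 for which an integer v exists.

Euclid: 19773 = 4·4653 + 1161; 4653 = 4·1161 + 9; 1161 = 129·9 + 0 → gcd = 9; 225 = 9·25.
Back-substitution yields 4653·(17) + 19773·(-4) = 9, so one solution is u = 17·25 = 425, v = -4·25 = -100.
Solutions in u differ by 19773/9 = 2197; the one in [0, 2197) is 425 mod 2197 = 425.

425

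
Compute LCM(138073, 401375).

17259125

138073 = 13² · 19 · 43; 401375 = 5³ · 13² · 19
max exponents: 5³ · 13² · 19 · 43 = 17259125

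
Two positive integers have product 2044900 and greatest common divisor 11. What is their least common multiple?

185900

Since gcd(p,q)·lcm(p,q) = pq, lcm = 2044900/11 = 185900.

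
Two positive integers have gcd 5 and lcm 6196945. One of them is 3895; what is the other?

7955

a·b = gcd·lcm = 5·6196945 = 30984725, so b = 30984725/3895 = 7955.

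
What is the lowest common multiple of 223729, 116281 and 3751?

215003569

lcm(223729, 116281) = 223729·116281/gcd = 26015431849/121 = 215003569
lcm(215003569, 3751) = 215003569·3751/gcd = 806478387319/3751 = 215003569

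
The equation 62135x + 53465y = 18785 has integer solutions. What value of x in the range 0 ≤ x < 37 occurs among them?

33

Euclid: 62135 = 1·53465 + 8670; 53465 = 6·8670 + 1445; 8670 = 6·1445 + 0 → gcd = 1445; 18785 = 1445·13.
Back-substitution yields 62135·(-6) + 53465·(7) = 1445, so one solution is x = -6·13 = -78, y = 7·13 = 91.
Solutions in x differ by 53465/1445 = 37; the one in [0, 37) is -78 mod 37 = 33.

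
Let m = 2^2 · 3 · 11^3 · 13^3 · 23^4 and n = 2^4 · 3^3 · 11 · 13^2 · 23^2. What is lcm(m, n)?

353511220789584

max exponent per prime: 2^4 · 3^3 · 11^3 · 13^3 · 23^4 = 353511220789584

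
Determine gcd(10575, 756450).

225

Euclid: 756450 = 71·10575 + 5625; 10575 = 1·5625 + 4950; 5625 = 1·4950 + 675; 4950 = 7·675 + 225; 675 = 3·225 + 0. Last nonzero remainder: 225.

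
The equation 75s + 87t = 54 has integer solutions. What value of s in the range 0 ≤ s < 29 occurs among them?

10

Euclid: 87 = 1·75 + 12; 75 = 6·12 + 3; 12 = 4·3 + 0 → gcd = 3; 54 = 3·18.
Back-substitution yields 75·(7) + 87·(-6) = 3, so one solution is s = 7·18 = 126, t = -6·18 = -108.
Solutions in s differ by 87/3 = 29; the one in [0, 29) is 126 mod 29 = 10.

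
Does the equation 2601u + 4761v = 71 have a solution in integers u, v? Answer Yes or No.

No

gcd(2601, 4761): 4761 = 1·2601 + 2160; 2601 = 1·2160 + 441; 2160 = 4·441 + 396; 441 = 1·396 + 45; 396 = 8·45 + 36; 45 = 1·36 + 9; 36 = 4·9 + 0 → 9
9 does not divide 71, so a solution does not exist.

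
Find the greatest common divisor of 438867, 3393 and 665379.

gcd(438867, 3393): 438867 = 129·3393 + 1170; 3393 = 2·1170 + 1053; 1170 = 1·1053 + 117; 1053 = 9·117 + 0 → 117
gcd(117, 665379): 665379 = 5687·117 + 0 → 117

117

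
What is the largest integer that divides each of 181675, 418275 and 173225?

4225

gcd(181675, 418275): 418275 = 2·181675 + 54925; 181675 = 3·54925 + 16900; 54925 = 3·16900 + 4225; 16900 = 4·4225 + 0 → 4225
gcd(4225, 173225): 173225 = 41·4225 + 0 → 4225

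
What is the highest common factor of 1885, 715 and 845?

gcd(1885, 715): 1885 = 2·715 + 455; 715 = 1·455 + 260; 455 = 1·260 + 195; 260 = 1·195 + 65; 195 = 3·65 + 0 → 65
gcd(65, 845): 845 = 13·65 + 0 → 65

65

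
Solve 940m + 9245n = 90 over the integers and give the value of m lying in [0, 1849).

Euclid: 9245 = 9·940 + 785; 940 = 1·785 + 155; 785 = 5·155 + 10; 155 = 15·10 + 5; 10 = 2·5 + 0 → gcd = 5; 90 = 5·18.
Back-substitution yields 940·(895) + 9245·(-91) = 5, so one solution is m = 895·18 = 16110, n = -91·18 = -1638.
Solutions in m differ by 9245/5 = 1849; the one in [0, 1849) is 16110 mod 1849 = 1318.

1318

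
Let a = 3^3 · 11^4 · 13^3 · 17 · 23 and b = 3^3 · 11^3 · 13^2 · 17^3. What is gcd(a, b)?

min exponent per shared prime: 3^3 · 11^3 · 13^2 · 17 = 103247001

103247001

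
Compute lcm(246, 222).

9102

246 = 2 · 3 · 41; 222 = 2 · 3 · 37
max exponents: 2 · 3 · 37 · 41 = 9102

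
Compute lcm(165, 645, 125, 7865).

lcm(165, 645) = 165·645/gcd = 106425/15 = 7095
lcm(7095, 125) = 7095·125/gcd = 886875/5 = 177375
lcm(177375, 7865) = 177375·7865/gcd = 1395054375/55 = 25364625

25364625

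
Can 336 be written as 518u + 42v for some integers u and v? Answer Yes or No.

Yes

gcd(518, 42): 518 = 12·42 + 14; 42 = 3·14 + 0 → 14
14 divides 336, so a solution exists.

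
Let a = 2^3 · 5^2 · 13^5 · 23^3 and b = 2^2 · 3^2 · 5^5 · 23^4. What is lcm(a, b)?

max exponent per prime: 2^3 · 3^2 · 5^5 · 13^5 · 23^4 = 23378175992925000

23378175992925000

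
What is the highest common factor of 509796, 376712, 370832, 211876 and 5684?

gcd(509796, 376712): 509796 = 1·376712 + 133084; 376712 = 2·133084 + 110544; 133084 = 1·110544 + 22540; 110544 = 4·22540 + 20384; 22540 = 1·20384 + 2156; 20384 = 9·2156 + 980; 2156 = 2·980 + 196; 980 = 5·196 + 0 → 196
gcd(196, 370832): 370832 = 1892·196 + 0 → 196
gcd(196, 211876): 211876 = 1081·196 + 0 → 196
gcd(196, 5684): 5684 = 29·196 + 0 → 196

196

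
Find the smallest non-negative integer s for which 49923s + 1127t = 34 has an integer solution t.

498

gcd(49923, 1127) = 1 (Euclid: 49923 = 44·1127 + 335; 1127 = 3·335 + 122; 335 = 2·122 + 91; 122 = 1·91 + 31; 91 = 2·31 + 29; 31 = 1·29 + 2; 29 = 14·2 + 1; 2 = 2·1 + 0), and 1 | 34.
Extended Euclid: 49923·(545) + 1127·(-24142) = 1. Scale by 34: s₀ = 18530.
General solution s = s₀ + 1127k; reducing mod 1127 gives s = 498 (and t = -22060).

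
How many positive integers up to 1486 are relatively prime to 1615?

1060

Prime factors of 1615: 5, 17, 19. Count integers ≤ 1486 divisible by none of them.
By inclusion–exclusion: 1486 − ⌊1486/5⌋ − ⌊1486/17⌋ − ⌊1486/19⌋ + ⌊1486/85⌋ + ⌊1486/95⌋ + ⌊1486/323⌋ − ⌊1486/1615⌋ = 1060.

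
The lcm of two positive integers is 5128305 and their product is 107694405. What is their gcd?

From gcd × lcm = pq: gcd = 107694405 / 5128305 = 21.

21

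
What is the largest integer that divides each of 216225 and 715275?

225

Euclid: 715275 = 3·216225 + 66600; 216225 = 3·66600 + 16425; 66600 = 4·16425 + 900; 16425 = 18·900 + 225; 900 = 4·225 + 0. Last nonzero remainder: 225.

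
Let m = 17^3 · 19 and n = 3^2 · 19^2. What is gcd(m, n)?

min exponent per shared prime: 19 = 19

19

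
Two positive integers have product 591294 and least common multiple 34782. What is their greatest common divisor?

17

From gcd × lcm = ab: gcd = 591294 / 34782 = 17.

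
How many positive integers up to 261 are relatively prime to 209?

226

Prime factors of 209: 11, 19. Count integers ≤ 261 divisible by none of them.
By inclusion–exclusion: 261 − ⌊261/11⌋ − ⌊261/19⌋ + ⌊261/209⌋ = 226.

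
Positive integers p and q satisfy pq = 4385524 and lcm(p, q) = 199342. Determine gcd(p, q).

22

From gcd × lcm = pq: gcd = 4385524 / 199342 = 22.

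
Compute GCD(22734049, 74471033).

Euclid: 74471033 = 3·22734049 + 6268886; 22734049 = 3·6268886 + 3927391; 6268886 = 1·3927391 + 2341495; 3927391 = 1·2341495 + 1585896; 2341495 = 1·1585896 + 755599; 1585896 = 2·755599 + 74698; 755599 = 10·74698 + 8619; 74698 = 8·8619 + 5746; 8619 = 1·5746 + 2873; 5746 = 2·2873 + 0. Last nonzero remainder: 2873.

2873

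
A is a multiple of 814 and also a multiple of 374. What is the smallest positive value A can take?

814 = 2 · 11 · 37; 374 = 2 · 11 · 17
max exponents: 2 · 11 · 17 · 37 = 13838

13838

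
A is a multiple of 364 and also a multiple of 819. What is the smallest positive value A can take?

3276

364 = 2² · 7 · 13; 819 = 3² · 7 · 13
max exponents: 2² · 3² · 7 · 13 = 3276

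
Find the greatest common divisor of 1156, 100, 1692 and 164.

gcd(1156, 100): 1156 = 11·100 + 56; 100 = 1·56 + 44; 56 = 1·44 + 12; 44 = 3·12 + 8; 12 = 1·8 + 4; 8 = 2·4 + 0 → 4
gcd(4, 1692): 1692 = 423·4 + 0 → 4
gcd(4, 164): 164 = 41·4 + 0 → 4

4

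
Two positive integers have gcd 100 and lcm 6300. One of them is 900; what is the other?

Using ab = gcd(a,b)·lcm(a,b) = 100·6300 = 630000, we get b = 630000/900 = 700.

700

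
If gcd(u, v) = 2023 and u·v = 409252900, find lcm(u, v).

Since gcd(u,v)·lcm(u,v) = uv, lcm = 409252900/2023 = 202300.

202300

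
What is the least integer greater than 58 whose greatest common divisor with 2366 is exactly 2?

60

2366 = 2·1183. Any k with gcd(k, 2366) = 2 is a multiple of 2, say 2s, with s coprime to 1183.
Need s > 58/2, so s ≥ 30. First s ≥ 30 with gcd(s, 1183) = 1 is s = 30. Thus k = 2·30 = 60.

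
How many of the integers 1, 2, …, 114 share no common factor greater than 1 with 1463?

83

Prime factors of 1463: 7, 11, 19. Count integers ≤ 114 divisible by none of them.
By inclusion–exclusion: 114 − ⌊114/7⌋ − ⌊114/11⌋ − ⌊114/19⌋ + ⌊114/77⌋ + ⌊114/133⌋ + ⌊114/209⌋ − ⌊114/1463⌋ = 83.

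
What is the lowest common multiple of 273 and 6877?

gcd first: 6877 = 25·273 + 52; 273 = 5·52 + 13; 52 = 4·13 + 0 → gcd = 13
lcm = 273·6877/gcd = 1877421/13 = 144417

144417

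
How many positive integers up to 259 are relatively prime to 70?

89

Prime factors of 70: 2, 5, 7. Count integers ≤ 259 divisible by none of them.
By inclusion–exclusion: 259 − ⌊259/2⌋ − ⌊259/5⌋ − ⌊259/7⌋ + ⌊259/10⌋ + ⌊259/14⌋ + ⌊259/35⌋ − ⌊259/70⌋ = 89.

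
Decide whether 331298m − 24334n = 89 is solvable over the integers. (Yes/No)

gcd(331298, 24334): 331298 = 13·24334 + 14956; 24334 = 1·14956 + 9378; 14956 = 1·9378 + 5578; 9378 = 1·5578 + 3800; 5578 = 1·3800 + 1778; 3800 = 2·1778 + 244; 1778 = 7·244 + 70; 244 = 3·70 + 34; 70 = 2·34 + 2; 34 = 17·2 + 0 → 2
2 does not divide 89, so a solution does not exist.

No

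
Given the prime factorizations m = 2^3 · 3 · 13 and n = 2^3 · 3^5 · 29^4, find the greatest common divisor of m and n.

min exponent per shared prime: 2^3 · 3 = 24

24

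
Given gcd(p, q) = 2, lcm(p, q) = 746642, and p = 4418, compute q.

338

p·q = gcd·lcm = 2·746642 = 1493284, so q = 1493284/4418 = 338.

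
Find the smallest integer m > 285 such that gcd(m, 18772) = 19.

Multiples of 19 above 285: 19·16, 19·17, … . Need the cofactor coprime to 18772/19 = 988.
Checking s = 16, 17, … the first with gcd(s, 988) = 1 is s = 17, giving 323.

323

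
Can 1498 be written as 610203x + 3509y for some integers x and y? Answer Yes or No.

gcd(610203, 3509): 610203 = 173·3509 + 3146; 3509 = 1·3146 + 363; 3146 = 8·363 + 242; 363 = 1·242 + 121; 242 = 2·121 + 0 → 121
121 does not divide 1498, so a solution does not exist.

No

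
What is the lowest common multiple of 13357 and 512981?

gcd first: 512981 = 38·13357 + 5415; 13357 = 2·5415 + 2527; 5415 = 2·2527 + 361; 2527 = 7·361 + 0 → gcd = 361
lcm = 13357·512981/gcd = 6851887217/361 = 18980297

18980297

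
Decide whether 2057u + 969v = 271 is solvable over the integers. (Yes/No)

By Bézout, 2057u + 969v = 271 has integer solutions iff gcd(2057, 969) | 271.
Euclid: 2057 = 2·969 + 119; 969 = 8·119 + 17; 119 = 7·17 + 0. gcd = 17; 271 mod 17 = 16. No.

No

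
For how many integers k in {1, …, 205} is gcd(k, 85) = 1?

85 = 5·17. Inclusion–exclusion on these primes:
205 − ⌊205/5⌋ − ⌊205/17⌋ + ⌊205/85⌋ = 154

154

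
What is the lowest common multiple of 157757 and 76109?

gcd first: 157757 = 2·76109 + 5539; 76109 = 13·5539 + 4102; 5539 = 1·4102 + 1437; 4102 = 2·1437 + 1228; 1437 = 1·1228 + 209; 1228 = 5·209 + 183; 209 = 1·183 + 26; 183 = 7·26 + 1; 26 = 26·1 + 0 → gcd = 1
lcm = 157757·76109/gcd = 12006727513/1 = 12006727513

12006727513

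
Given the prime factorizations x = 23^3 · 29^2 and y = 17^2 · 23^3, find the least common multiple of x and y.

max exponent per prime: 17^2 · 23^3 · 29^2 = 2957177183

2957177183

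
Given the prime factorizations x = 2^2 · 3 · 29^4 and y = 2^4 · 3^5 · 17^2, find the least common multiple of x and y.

794723564592

max exponent per prime: 2^4 · 3^5 · 17^2 · 29^4 = 794723564592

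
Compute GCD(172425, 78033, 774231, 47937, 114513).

gcd(172425, 78033): 172425 = 2·78033 + 16359; 78033 = 4·16359 + 12597; 16359 = 1·12597 + 3762; 12597 = 3·3762 + 1311; 3762 = 2·1311 + 1140; 1311 = 1·1140 + 171; 1140 = 6·171 + 114; 171 = 1·114 + 57; 114 = 2·57 + 0 → 57
gcd(57, 774231): 774231 = 13583·57 + 0 → 57
gcd(57, 47937): 47937 = 841·57 + 0 → 57
gcd(57, 114513): 114513 = 2009·57 + 0 → 57

57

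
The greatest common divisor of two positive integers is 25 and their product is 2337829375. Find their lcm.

Since gcd(u,v)·lcm(u,v) = uv, lcm = 2337829375/25 = 93513175.

93513175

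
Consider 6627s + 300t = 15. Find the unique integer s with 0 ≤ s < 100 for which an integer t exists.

Reduce mod 300: 6627s ≡ 15 (mod 300). With g = gcd(6627, 300) = 3 dividing 15, divide through: 2209s ≡ 5 (mod 100).
Since gcd(2209, 100) = 1, s ≡ 5·(2209)⁻¹ ≡ 45 (mod 100). Smallest non-negative: 45.

45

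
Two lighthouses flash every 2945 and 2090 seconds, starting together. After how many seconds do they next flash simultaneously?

64790

2945 = 5 · 19 · 31; 2090 = 2 · 5 · 11 · 19
max exponents: 2 · 5 · 11 · 19 · 31 = 64790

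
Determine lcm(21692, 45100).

gcd first: 45100 = 2·21692 + 1716; 21692 = 12·1716 + 1100; 1716 = 1·1100 + 616; 1100 = 1·616 + 484; 616 = 1·484 + 132; 484 = 3·132 + 88; 132 = 1·88 + 44; 88 = 2·44 + 0 → gcd = 44
lcm = 21692·45100/gcd = 978309200/44 = 22234300

22234300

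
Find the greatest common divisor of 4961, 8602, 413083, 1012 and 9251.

11

gcd(4961, 8602): 8602 = 1·4961 + 3641; 4961 = 1·3641 + 1320; 3641 = 2·1320 + 1001; 1320 = 1·1001 + 319; 1001 = 3·319 + 44; 319 = 7·44 + 11; 44 = 4·11 + 0 → 11
gcd(11, 413083): 413083 = 37553·11 + 0 → 11
gcd(11, 1012): 1012 = 92·11 + 0 → 11
gcd(11, 9251): 9251 = 841·11 + 0 → 11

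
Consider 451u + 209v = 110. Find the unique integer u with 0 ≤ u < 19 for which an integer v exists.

gcd(451, 209) = 11 (Euclid: 451 = 2·209 + 33; 209 = 6·33 + 11; 33 = 3·11 + 0), and 11 | 110.
Extended Euclid: 451·(-6) + 209·(13) = 11. Scale by 10: u₀ = -60.
General solution u = u₀ + 19t; reducing mod 19 gives u = 16 (and v = -34).

16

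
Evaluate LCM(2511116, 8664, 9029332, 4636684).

48379160856

lcm(2511116, 8664) = 2511116·8664/gcd = 21756309024/1444 = 15066696
lcm(15066696, 9029332) = 15066696·9029332/gcd = 136042200327072/53428 = 2546271624
lcm(2546271624, 4636684) = 2546271624·4636684/gcd = 11806256898654816/244036 = 48379160856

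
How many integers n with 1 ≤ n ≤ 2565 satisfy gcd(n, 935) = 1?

1756

Prime factors of 935: 5, 11, 17. Count integers ≤ 2565 divisible by none of them.
By inclusion–exclusion: 2565 − ⌊2565/5⌋ − ⌊2565/11⌋ − ⌊2565/17⌋ + ⌊2565/55⌋ + ⌊2565/85⌋ + ⌊2565/187⌋ − ⌊2565/935⌋ = 1756.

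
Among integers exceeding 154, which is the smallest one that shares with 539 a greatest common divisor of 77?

Multiples of 77 above 154: 77·3, 77·4, … . Need the cofactor coprime to 539/77 = 7.
Checking s = 3, 4, … the first with gcd(s, 7) = 1 is s = 3, giving 231.

231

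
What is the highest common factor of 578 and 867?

578 = 2 · 17²
867 = 3 · 17²
Common: 17² = 289

289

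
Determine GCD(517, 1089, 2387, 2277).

11

gcd(517, 1089): 1089 = 2·517 + 55; 517 = 9·55 + 22; 55 = 2·22 + 11; 22 = 2·11 + 0 → 11
gcd(11, 2387): 2387 = 217·11 + 0 → 11
gcd(11, 2277): 2277 = 207·11 + 0 → 11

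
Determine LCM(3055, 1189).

3632395

gcd first: 3055 = 2·1189 + 677; 1189 = 1·677 + 512; 677 = 1·512 + 165; 512 = 3·165 + 17; 165 = 9·17 + 12; 17 = 1·12 + 5; 12 = 2·5 + 2; 5 = 2·2 + 1; 2 = 2·1 + 0 → gcd = 1
lcm = 3055·1189/gcd = 3632395/1 = 3632395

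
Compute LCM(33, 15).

165

33 = 3 · 11; 15 = 3 · 5
max exponents: 3 · 5 · 11 = 165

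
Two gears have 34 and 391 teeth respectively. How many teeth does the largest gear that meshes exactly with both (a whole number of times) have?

17

Euclid: 391 = 11·34 + 17; 34 = 2·17 + 0. Last nonzero remainder: 17.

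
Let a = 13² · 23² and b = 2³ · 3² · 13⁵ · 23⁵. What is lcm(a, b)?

max exponent per prime: 2³ · 3² · 13⁵ · 23⁵ = 172063375307928

172063375307928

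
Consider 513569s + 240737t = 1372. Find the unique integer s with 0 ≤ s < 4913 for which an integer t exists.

Reduce mod 240737: 513569s ≡ 1372 (mod 240737). With g = gcd(513569, 240737) = 49 dividing 1372, divide through: 10481s ≡ 28 (mod 4913).
Since gcd(10481, 4913) = 1, s ≡ 28·(10481)⁻¹ ≡ 4493 (mod 4913). Smallest non-negative: 4493.

4493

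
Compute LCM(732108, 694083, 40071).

732108 = 2² · 3 · 13² · 19²; 694083 = 3 · 13² · 37²; 40071 = 3 · 19² · 37
lcm takes max exponent of each prime: 2² · 3 · 13² · 19² · 37² = 1002255852

1002255852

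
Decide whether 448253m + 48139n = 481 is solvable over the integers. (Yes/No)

Yes

gcd(448253, 48139): 448253 = 9·48139 + 15002; 48139 = 3·15002 + 3133; 15002 = 4·3133 + 2470; 3133 = 1·2470 + 663; 2470 = 3·663 + 481; 663 = 1·481 + 182; 481 = 2·182 + 117; 182 = 1·117 + 65; 117 = 1·65 + 52; 65 = 1·52 + 13; 52 = 4·13 + 0 → 13
13 divides 481, so a solution exists.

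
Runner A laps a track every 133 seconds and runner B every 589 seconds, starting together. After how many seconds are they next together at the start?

4123

133 = 7 · 19; 589 = 19 · 31
max exponents: 7 · 19 · 31 = 4123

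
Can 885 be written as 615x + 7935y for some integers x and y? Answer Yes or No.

gcd(615, 7935): 7935 = 12·615 + 555; 615 = 1·555 + 60; 555 = 9·60 + 15; 60 = 4·15 + 0 → 15
15 divides 885, so a solution exists.

Yes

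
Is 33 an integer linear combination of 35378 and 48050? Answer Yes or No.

By Bézout, 35378m − 48050n = 33 has integer solutions iff gcd(35378, 48050) | 33.
Euclid: 48050 = 1·35378 + 12672; 35378 = 2·12672 + 10034; 12672 = 1·10034 + 2638; 10034 = 3·2638 + 2120; 2638 = 1·2120 + 518; 2120 = 4·518 + 48; 518 = 10·48 + 38; 48 = 1·38 + 10; 38 = 3·10 + 8; 10 = 1·8 + 2; 8 = 4·2 + 0. gcd = 2; 33 mod 2 = 1. No.

No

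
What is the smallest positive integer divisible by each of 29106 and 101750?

29106 = 2 · 3³ · 7² · 11; 101750 = 2 · 5³ · 11 · 37
max exponents: 2 · 3³ · 5³ · 7² · 11 · 37 = 134615250

134615250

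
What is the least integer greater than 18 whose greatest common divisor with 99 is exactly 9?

gcd(t, 99) = 9 forces 9 | t; write t = 9s. Then gcd(9s, 9·11) = 9·gcd(s, 11), so need gcd(s, 11) = 1.
9s > 18 gives s ≥ 3. The least s ≥ 3 coprime to 11 is 3, so t = 9·3 = 27.

27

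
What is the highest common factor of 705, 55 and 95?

705 = 3 · 5 · 47; 55 = 5 · 11; 95 = 5 · 19
gcd takes min exponent of each prime: 5 = 5

5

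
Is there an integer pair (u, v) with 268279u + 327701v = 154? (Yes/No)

Yes

By Bézout, 268279u + 327701v = 154 has integer solutions iff gcd(268279, 327701) | 154.
Euclid: 327701 = 1·268279 + 59422; 268279 = 4·59422 + 30591; 59422 = 1·30591 + 28831; 30591 = 1·28831 + 1760; 28831 = 16·1760 + 671; 1760 = 2·671 + 418; 671 = 1·418 + 253; 418 = 1·253 + 165; 253 = 1·165 + 88; 165 = 1·88 + 77; 88 = 1·77 + 11; 77 = 7·11 + 0. gcd = 11; 154 mod 11 = 0. Yes.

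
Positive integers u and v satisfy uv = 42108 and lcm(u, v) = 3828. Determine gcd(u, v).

11

gcd·lcm = product, so gcd = 42108/3828 = 11.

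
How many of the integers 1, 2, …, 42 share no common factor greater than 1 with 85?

Prime factors of 85: 5, 17. Count integers ≤ 42 divisible by none of them.
By inclusion–exclusion: 42 − ⌊42/5⌋ − ⌊42/17⌋ + ⌊42/85⌋ = 32.

32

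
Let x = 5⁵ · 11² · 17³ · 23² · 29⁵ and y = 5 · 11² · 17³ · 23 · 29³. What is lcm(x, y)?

20157089199510415625

max exponent per prime: 5⁵ · 11² · 17³ · 23² · 29⁵ = 20157089199510415625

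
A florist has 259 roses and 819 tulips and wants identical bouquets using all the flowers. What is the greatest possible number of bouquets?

259 = 7 · 37
819 = 3² · 7 · 13
Common: 7 = 7

7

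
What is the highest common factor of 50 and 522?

Euclid: 522 = 10·50 + 22; 50 = 2·22 + 6; 22 = 3·6 + 4; 6 = 1·4 + 2; 4 = 2·2 + 0. Last nonzero remainder: 2.

2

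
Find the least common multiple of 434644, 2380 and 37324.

1145286940

lcm(434644, 2380) = 434644·2380/gcd = 1034452720/28 = 36944740
lcm(36944740, 37324) = 36944740·37324/gcd = 1378925475760/1204 = 1145286940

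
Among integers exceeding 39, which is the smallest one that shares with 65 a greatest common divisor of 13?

gcd(k, 65) = 13 forces 13 | k; write k = 13s. Then gcd(13s, 13·5) = 13·gcd(s, 5), so need gcd(s, 5) = 1.
13s > 39 gives s ≥ 4. The least s ≥ 4 coprime to 5 is 4, so k = 13·4 = 52.

52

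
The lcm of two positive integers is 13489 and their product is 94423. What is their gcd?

gcd·lcm = product, so gcd = 94423/13489 = 7.

7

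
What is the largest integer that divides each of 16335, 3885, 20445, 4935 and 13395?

15

gcd(16335, 3885): 16335 = 4·3885 + 795; 3885 = 4·795 + 705; 795 = 1·705 + 90; 705 = 7·90 + 75; 90 = 1·75 + 15; 75 = 5·15 + 0 → 15
gcd(15, 20445): 20445 = 1363·15 + 0 → 15
gcd(15, 4935): 4935 = 329·15 + 0 → 15
gcd(15, 13395): 13395 = 893·15 + 0 → 15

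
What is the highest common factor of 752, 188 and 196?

4

gcd(752, 188): 752 = 4·188 + 0 → 188
gcd(188, 196): 196 = 1·188 + 8; 188 = 23·8 + 4; 8 = 2·4 + 0 → 4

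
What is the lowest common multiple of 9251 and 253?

212773

gcd first: 9251 = 36·253 + 143; 253 = 1·143 + 110; 143 = 1·110 + 33; 110 = 3·33 + 11; 33 = 3·11 + 0 → gcd = 11
lcm = 9251·253/gcd = 2340503/11 = 212773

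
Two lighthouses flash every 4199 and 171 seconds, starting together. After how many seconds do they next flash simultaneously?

4199 = 13 · 17 · 19; 171 = 3² · 19
max exponents: 3² · 13 · 17 · 19 = 37791

37791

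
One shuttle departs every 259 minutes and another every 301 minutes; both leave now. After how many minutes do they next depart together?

259 = 7 · 37; 301 = 7 · 43
max exponents: 7 · 37 · 43 = 11137

11137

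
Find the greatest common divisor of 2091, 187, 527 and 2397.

gcd(2091, 187): 2091 = 11·187 + 34; 187 = 5·34 + 17; 34 = 2·17 + 0 → 17
gcd(17, 527): 527 = 31·17 + 0 → 17
gcd(17, 2397): 2397 = 141·17 + 0 → 17

17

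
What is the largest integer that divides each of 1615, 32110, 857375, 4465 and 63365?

gcd(1615, 32110): 32110 = 19·1615 + 1425; 1615 = 1·1425 + 190; 1425 = 7·190 + 95; 190 = 2·95 + 0 → 95
gcd(95, 857375): 857375 = 9025·95 + 0 → 95
gcd(95, 4465): 4465 = 47·95 + 0 → 95
gcd(95, 63365): 63365 = 667·95 + 0 → 95

95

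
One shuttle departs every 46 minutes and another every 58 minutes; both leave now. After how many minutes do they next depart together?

gcd first: 58 = 1·46 + 12; 46 = 3·12 + 10; 12 = 1·10 + 2; 10 = 5·2 + 0 → gcd = 2
lcm = 46·58/gcd = 2668/2 = 1334

1334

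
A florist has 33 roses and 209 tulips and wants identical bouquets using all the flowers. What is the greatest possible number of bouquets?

Euclid: 209 = 6·33 + 11; 33 = 3·11 + 0. Last nonzero remainder: 11.

11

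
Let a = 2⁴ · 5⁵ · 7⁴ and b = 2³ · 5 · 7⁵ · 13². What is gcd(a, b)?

96040

min exponent per shared prime: 2³ · 5 · 7⁴ = 96040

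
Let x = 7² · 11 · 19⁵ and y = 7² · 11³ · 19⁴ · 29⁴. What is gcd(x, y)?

min exponent per shared prime: 7² · 11 · 19⁴ = 70243019

70243019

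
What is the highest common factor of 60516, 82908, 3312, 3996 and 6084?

36

60516 = 2² · 3² · 41²; 82908 = 2² · 3² · 7² · 47; 3312 = 2⁴ · 3² · 23; 3996 = 2² · 3³ · 37; 6084 = 2² · 3² · 13²
gcd takes min exponent of each prime: 2² · 3² = 36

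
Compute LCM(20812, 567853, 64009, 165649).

20812 = 2² · 11² · 43; 567853 = 11² · 13 · 19²; 64009 = 11² · 23²; 165649 = 11² · 37²
lcm takes max exponent of each prime: 2² · 11² · 13 · 19² · 23² · 37² · 43 = 70733230197916

70733230197916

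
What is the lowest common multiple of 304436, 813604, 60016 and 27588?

304436 = 2² · 11² · 17 · 37; 813604 = 2² · 11² · 41²; 60016 = 2⁴ · 11² · 31; 27588 = 2² · 3 · 11² · 19
lcm takes max exponent of each prime: 2⁴ · 3 · 11² · 17 · 19 · 31 · 37 · 41² = 3617097882288

3617097882288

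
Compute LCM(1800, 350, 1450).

365400

1800 = 2³ · 3² · 5²; 350 = 2 · 5² · 7; 1450 = 2 · 5² · 29
lcm takes max exponent of each prime: 2³ · 3² · 5² · 7 · 29 = 365400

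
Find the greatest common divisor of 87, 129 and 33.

3

87 = 3 · 29; 129 = 3 · 43; 33 = 3 · 11
gcd takes min exponent of each prime: 3 = 3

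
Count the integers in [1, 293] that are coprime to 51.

51 = 3·17. Inclusion–exclusion on these primes:
293 − ⌊293/3⌋ − ⌊293/17⌋ + ⌊293/51⌋ = 184

184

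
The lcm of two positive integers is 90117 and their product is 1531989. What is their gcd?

From gcd × lcm = uv: gcd = 1531989 / 90117 = 17.

17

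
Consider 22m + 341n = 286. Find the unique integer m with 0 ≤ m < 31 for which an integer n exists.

13

gcd(22, 341) = 11 (Euclid: 341 = 15·22 + 11; 22 = 2·11 + 0), and 11 | 286.
Extended Euclid: 22·(-15) + 341·(1) = 11. Scale by 26: m₀ = -390.
General solution m = m₀ + 31t; reducing mod 31 gives m = 13 (and n = 0).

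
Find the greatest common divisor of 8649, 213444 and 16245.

9

gcd(8649, 213444): 213444 = 24·8649 + 5868; 8649 = 1·5868 + 2781; 5868 = 2·2781 + 306; 2781 = 9·306 + 27; 306 = 11·27 + 9; 27 = 3·9 + 0 → 9
gcd(9, 16245): 16245 = 1805·9 + 0 → 9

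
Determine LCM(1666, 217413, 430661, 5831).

1573635294

lcm(1666, 217413) = 1666·217413/gcd = 362210058/833 = 434826
lcm(434826, 430661) = 434826·430661/gcd = 187262599986/833 = 224805042
lcm(224805042, 5831) = 224805042·5831/gcd = 1310838199902/833 = 1573635294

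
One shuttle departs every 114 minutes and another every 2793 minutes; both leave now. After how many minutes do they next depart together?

gcd first: 2793 = 24·114 + 57; 114 = 2·57 + 0 → gcd = 57
lcm = 114·2793/gcd = 318402/57 = 5586

5586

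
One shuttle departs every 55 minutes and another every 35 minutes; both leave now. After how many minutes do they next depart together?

385

gcd first: 55 = 1·35 + 20; 35 = 1·20 + 15; 20 = 1·15 + 5; 15 = 3·5 + 0 → gcd = 5
lcm = 55·35/gcd = 1925/5 = 385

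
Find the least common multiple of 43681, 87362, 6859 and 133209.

612494982

lcm(43681, 87362) = 43681·87362/gcd = 3816059522/43681 = 87362
lcm(87362, 6859) = 87362·6859/gcd = 599215958/361 = 1659878
lcm(1659878, 133209) = 1659878·133209/gcd = 221110688502/361 = 612494982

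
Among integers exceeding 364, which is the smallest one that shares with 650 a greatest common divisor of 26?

gcd(a, 650) = 26 forces 26 | a; write a = 26s. Then gcd(26s, 26·25) = 26·gcd(s, 25), so need gcd(s, 25) = 1.
26s > 364 gives s ≥ 15. The least s ≥ 15 coprime to 25 is 16, so a = 26·16 = 416.

416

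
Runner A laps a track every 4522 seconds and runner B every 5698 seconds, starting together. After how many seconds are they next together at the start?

4522 = 2 · 7 · 17 · 19; 5698 = 2 · 7 · 11 · 37
max exponents: 2 · 7 · 11 · 17 · 19 · 37 = 1840454

1840454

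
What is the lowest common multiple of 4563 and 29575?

4563 = 3³ · 13²; 29575 = 5² · 7 · 13²
max exponents: 3³ · 5² · 7 · 13² = 798525

798525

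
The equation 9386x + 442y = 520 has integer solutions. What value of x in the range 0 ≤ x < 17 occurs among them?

Euclid: 9386 = 21·442 + 104; 442 = 4·104 + 26; 104 = 4·26 + 0 → gcd = 26; 520 = 26·20.
Back-substitution yields 9386·(-4) + 442·(85) = 26, so one solution is x = -4·20 = -80, y = 85·20 = 1700.
Solutions in x differ by 442/26 = 17; the one in [0, 17) is -80 mod 17 = 5.

5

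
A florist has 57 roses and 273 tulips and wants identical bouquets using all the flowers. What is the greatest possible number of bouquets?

3

Euclid: 273 = 4·57 + 45; 57 = 1·45 + 12; 45 = 3·12 + 9; 12 = 1·9 + 3; 9 = 3·3 + 0. Last nonzero remainder: 3.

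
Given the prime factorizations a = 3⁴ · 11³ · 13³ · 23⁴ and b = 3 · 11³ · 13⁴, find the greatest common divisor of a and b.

8772621

min exponent per shared prime: 3 · 11³ · 13³ = 8772621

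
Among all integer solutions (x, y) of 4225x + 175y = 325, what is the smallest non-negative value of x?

gcd(4225, 175) = 25 (Euclid: 4225 = 24·175 + 25; 175 = 7·25 + 0), and 25 | 325.
Extended Euclid: 4225·(1) + 175·(-24) = 25. Scale by 13: x₀ = 13.
General solution x = x₀ + 7t; reducing mod 7 gives x = 6 (and y = -143).

6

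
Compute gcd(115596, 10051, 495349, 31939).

19

115596 = 2² · 3² · 13² · 19; 10051 = 19 · 23²; 495349 = 19 · 29² · 31; 31939 = 19 · 41²
gcd takes min exponent of each prime: 19 = 19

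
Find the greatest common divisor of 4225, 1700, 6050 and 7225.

4225 = 5² · 13²; 1700 = 2² · 5² · 17; 6050 = 2 · 5² · 11²; 7225 = 5² · 17²
gcd takes min exponent of each prime: 5² = 25

25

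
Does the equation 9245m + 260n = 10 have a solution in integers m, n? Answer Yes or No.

gcd(9245, 260): 9245 = 35·260 + 145; 260 = 1·145 + 115; 145 = 1·115 + 30; 115 = 3·30 + 25; 30 = 1·25 + 5; 25 = 5·5 + 0 → 5
5 divides 10, so a solution exists.

Yes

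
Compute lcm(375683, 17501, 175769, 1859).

1614091031055503

lcm(375683, 17501) = 375683·17501/gcd = 6574828183/11 = 597711653
lcm(597711653, 175769) = 597711653·175769/gcd = 105059179536157/11 = 9550834503287
lcm(9550834503287, 1859) = 9550834503287·1859/gcd = 17755001341610533/11 = 1614091031055503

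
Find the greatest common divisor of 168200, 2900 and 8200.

168200 = 2³ · 5² · 29²; 2900 = 2² · 5² · 29; 8200 = 2³ · 5² · 41
gcd takes min exponent of each prime: 2² · 5² = 100

100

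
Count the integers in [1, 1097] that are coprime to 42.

Prime factors of 42: 2, 3, 7. Count integers ≤ 1097 divisible by none of them.
By inclusion–exclusion: 1097 − ⌊1097/2⌋ − ⌊1097/3⌋ − ⌊1097/7⌋ + ⌊1097/6⌋ + ⌊1097/14⌋ + ⌊1097/21⌋ − ⌊1097/42⌋ = 314.

314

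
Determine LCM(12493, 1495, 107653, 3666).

12493 = 13 · 31²; 1495 = 5 · 13 · 23; 107653 = 7² · 13³; 3666 = 2 · 3 · 13 · 47
lcm takes max exponent of each prime: 2 · 3 · 5 · 7² · 13³ · 23 · 31² · 47 = 3355030505190

3355030505190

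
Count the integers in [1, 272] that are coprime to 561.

Prime factors of 561: 3, 11, 17. Count integers ≤ 272 divisible by none of them.
By inclusion–exclusion: 272 − ⌊272/3⌋ − ⌊272/11⌋ − ⌊272/17⌋ + ⌊272/33⌋ + ⌊272/51⌋ + ⌊272/187⌋ − ⌊272/561⌋ = 156.

156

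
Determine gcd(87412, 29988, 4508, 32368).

4

gcd(87412, 29988): 87412 = 2·29988 + 27436; 29988 = 1·27436 + 2552; 27436 = 10·2552 + 1916; 2552 = 1·1916 + 636; 1916 = 3·636 + 8; 636 = 79·8 + 4; 8 = 2·4 + 0 → 4
gcd(4, 4508): 4508 = 1127·4 + 0 → 4
gcd(4, 32368): 32368 = 8092·4 + 0 → 4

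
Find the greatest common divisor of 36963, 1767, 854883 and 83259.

36963 = 3³ · 37²; 1767 = 3 · 19 · 31; 854883 = 3² · 43 · 47²; 83259 = 3² · 11 · 29²
gcd takes min exponent of each prime: 3 = 3

3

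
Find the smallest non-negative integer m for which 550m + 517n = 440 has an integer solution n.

29

Reduce mod 517: 550m ≡ 440 (mod 517). With g = gcd(550, 517) = 11 dividing 440, divide through: 50m ≡ 40 (mod 47).
Since gcd(50, 47) = 1, m ≡ 40·(50)⁻¹ ≡ 29 (mod 47). Smallest non-negative: 29.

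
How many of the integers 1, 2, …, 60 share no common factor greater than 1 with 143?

Prime factors of 143: 11, 13. Count integers ≤ 60 divisible by none of them.
By inclusion–exclusion: 60 − ⌊60/11⌋ − ⌊60/13⌋ + ⌊60/143⌋ = 51.

51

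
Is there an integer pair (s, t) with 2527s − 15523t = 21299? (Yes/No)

Yes

By Bézout, 2527s − 15523t = 21299 has integer solutions iff gcd(2527, 15523) | 21299.
Euclid: 15523 = 6·2527 + 361; 2527 = 7·361 + 0. gcd = 361; 21299 mod 361 = 0. Yes.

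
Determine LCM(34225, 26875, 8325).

34225 = 5² · 37²; 26875 = 5⁴ · 43; 8325 = 3² · 5² · 37
lcm takes max exponent of each prime: 3² · 5⁴ · 37² · 43 = 331126875

331126875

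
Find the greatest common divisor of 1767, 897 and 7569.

gcd(1767, 897): 1767 = 1·897 + 870; 897 = 1·870 + 27; 870 = 32·27 + 6; 27 = 4·6 + 3; 6 = 2·3 + 0 → 3
gcd(3, 7569): 7569 = 2523·3 + 0 → 3

3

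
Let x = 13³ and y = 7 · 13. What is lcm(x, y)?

max exponent per prime: 7 · 13³ = 15379

15379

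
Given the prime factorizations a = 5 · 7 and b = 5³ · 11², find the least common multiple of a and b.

max exponent per prime: 5³ · 7 · 11² = 105875

105875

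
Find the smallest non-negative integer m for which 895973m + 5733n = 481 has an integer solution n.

152

gcd(895973, 5733) = 13 (Euclid: 895973 = 156·5733 + 1625; 5733 = 3·1625 + 858; 1625 = 1·858 + 767; 858 = 1·767 + 91; 767 = 8·91 + 39; 91 = 2·39 + 13; 39 = 3·13 + 0), and 13 | 481.
Extended Euclid: 895973·(-127) + 5733·(19848) = 13. Scale by 37: m₀ = -4699.
General solution m = m₀ + 441t; reducing mod 441 gives m = 152 (and n = -23755).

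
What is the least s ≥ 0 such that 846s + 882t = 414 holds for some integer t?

13

Euclid: 882 = 1·846 + 36; 846 = 23·36 + 18; 36 = 2·18 + 0 → gcd = 18; 414 = 18·23.
Back-substitution yields 846·(24) + 882·(-23) = 18, so one solution is s = 24·23 = 552, t = -23·23 = -529.
Solutions in s differ by 882/18 = 49; the one in [0, 49) is 552 mod 49 = 13.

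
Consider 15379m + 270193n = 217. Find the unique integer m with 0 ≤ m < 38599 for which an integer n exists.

gcd(15379, 270193) = 7 (Euclid: 270193 = 17·15379 + 8750; 15379 = 1·8750 + 6629; 8750 = 1·6629 + 2121; 6629 = 3·2121 + 266; 2121 = 7·266 + 259; 266 = 1·259 + 7; 259 = 37·7 + 0), and 7 | 217.
Extended Euclid: 15379·(1019) + 270193·(-58) = 7. Scale by 31: m₀ = 31589.
General solution m = m₀ + 38599t; reducing mod 38599 gives m = 31589 (and n = -1798).

31589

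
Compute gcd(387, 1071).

Euclid: 1071 = 2·387 + 297; 387 = 1·297 + 90; 297 = 3·90 + 27; 90 = 3·27 + 9; 27 = 3·9 + 0. Last nonzero remainder: 9.

9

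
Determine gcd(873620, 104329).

Euclid: 873620 = 8·104329 + 38988; 104329 = 2·38988 + 26353; 38988 = 1·26353 + 12635; 26353 = 2·12635 + 1083; 12635 = 11·1083 + 722; 1083 = 1·722 + 361; 722 = 2·361 + 0. Last nonzero remainder: 361.

361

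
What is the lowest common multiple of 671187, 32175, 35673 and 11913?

lcm(671187, 32175) = 671187·32175/gcd = 21595441725/33 = 654407325
lcm(654407325, 35673) = 654407325·35673/gcd = 23344672504725/33 = 707414318325
lcm(707414318325, 11913) = 707414318325·11913/gcd = 8427426774205725/33 = 255376568915325

255376568915325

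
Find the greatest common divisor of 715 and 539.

Euclid: 715 = 1·539 + 176; 539 = 3·176 + 11; 176 = 16·11 + 0. Last nonzero remainder: 11.

11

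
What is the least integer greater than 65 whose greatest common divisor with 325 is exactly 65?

Multiples of 65 above 65: 65·2, 65·3, … . Need the cofactor coprime to 325/65 = 5.
Checking s = 2, 3, … the first with gcd(s, 5) = 1 is s = 2, giving 130.

130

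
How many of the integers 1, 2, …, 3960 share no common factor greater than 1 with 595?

2557

595 = 5·7·17. Inclusion–exclusion on these primes:
3960 − ⌊3960/5⌋ − ⌊3960/7⌋ − ⌊3960/17⌋ + ⌊3960/35⌋ + ⌊3960/85⌋ + ⌊3960/119⌋ − ⌊3960/595⌋ = 2557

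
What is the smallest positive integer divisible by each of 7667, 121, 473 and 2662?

79782802

7667 = 11 · 17 · 41; 121 = 11²; 473 = 11 · 43; 2662 = 2 · 11³
lcm takes max exponent of each prime: 2 · 11³ · 17 · 41 · 43 = 79782802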